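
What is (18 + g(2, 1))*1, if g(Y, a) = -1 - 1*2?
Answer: 15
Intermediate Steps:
g(Y, a) = -3 (g(Y, a) = -1 - 2 = -3)
(18 + g(2, 1))*1 = (18 - 3)*1 = 15*1 = 15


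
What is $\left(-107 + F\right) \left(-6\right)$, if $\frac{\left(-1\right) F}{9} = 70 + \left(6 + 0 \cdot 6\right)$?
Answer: $4746$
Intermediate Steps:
$F = -684$ ($F = - 9 \left(70 + \left(6 + 0 \cdot 6\right)\right) = - 9 \left(70 + \left(6 + 0\right)\right) = - 9 \left(70 + 6\right) = \left(-9\right) 76 = -684$)
$\left(-107 + F\right) \left(-6\right) = \left(-107 - 684\right) \left(-6\right) = \left(-791\right) \left(-6\right) = 4746$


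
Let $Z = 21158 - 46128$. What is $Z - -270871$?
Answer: $245901$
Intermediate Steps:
$Z = -24970$ ($Z = 21158 - 46128 = -24970$)
$Z - -270871 = -24970 - -270871 = -24970 + 270871 = 245901$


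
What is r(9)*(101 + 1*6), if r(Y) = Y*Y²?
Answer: 78003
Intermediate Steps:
r(Y) = Y³
r(9)*(101 + 1*6) = 9³*(101 + 1*6) = 729*(101 + 6) = 729*107 = 78003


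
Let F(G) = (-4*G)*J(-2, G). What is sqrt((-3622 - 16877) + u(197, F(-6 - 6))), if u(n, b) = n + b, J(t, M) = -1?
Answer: 5*I*sqrt(814) ≈ 142.65*I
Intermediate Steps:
F(G) = 4*G (F(G) = -4*G*(-1) = 4*G)
u(n, b) = b + n
sqrt((-3622 - 16877) + u(197, F(-6 - 6))) = sqrt((-3622 - 16877) + (4*(-6 - 6) + 197)) = sqrt(-20499 + (4*(-12) + 197)) = sqrt(-20499 + (-48 + 197)) = sqrt(-20499 + 149) = sqrt(-20350) = 5*I*sqrt(814)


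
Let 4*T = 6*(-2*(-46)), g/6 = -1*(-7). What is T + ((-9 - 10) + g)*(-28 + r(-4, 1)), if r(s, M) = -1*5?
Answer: -621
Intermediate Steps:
g = 42 (g = 6*(-1*(-7)) = 6*7 = 42)
r(s, M) = -5
T = 138 (T = (6*(-2*(-46)))/4 = (6*92)/4 = (¼)*552 = 138)
T + ((-9 - 10) + g)*(-28 + r(-4, 1)) = 138 + ((-9 - 10) + 42)*(-28 - 5) = 138 + (-19 + 42)*(-33) = 138 + 23*(-33) = 138 - 759 = -621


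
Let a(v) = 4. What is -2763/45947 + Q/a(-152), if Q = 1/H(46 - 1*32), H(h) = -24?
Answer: -311195/4410912 ≈ -0.070551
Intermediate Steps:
Q = -1/24 (Q = 1/(-24) = -1/24 ≈ -0.041667)
-2763/45947 + Q/a(-152) = -2763/45947 - 1/24/4 = -2763*1/45947 - 1/24*¼ = -2763/45947 - 1/96 = -311195/4410912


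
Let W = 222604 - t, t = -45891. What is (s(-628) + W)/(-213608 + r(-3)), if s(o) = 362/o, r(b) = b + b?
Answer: -84307249/67074796 ≈ -1.2569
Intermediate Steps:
r(b) = 2*b
W = 268495 (W = 222604 - 1*(-45891) = 222604 + 45891 = 268495)
(s(-628) + W)/(-213608 + r(-3)) = (362/(-628) + 268495)/(-213608 + 2*(-3)) = (362*(-1/628) + 268495)/(-213608 - 6) = (-181/314 + 268495)/(-213614) = (84307249/314)*(-1/213614) = -84307249/67074796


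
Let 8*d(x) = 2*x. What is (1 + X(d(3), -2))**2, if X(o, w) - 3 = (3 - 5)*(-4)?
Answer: 144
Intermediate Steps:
d(x) = x/4 (d(x) = (2*x)/8 = x/4)
X(o, w) = 11 (X(o, w) = 3 + (3 - 5)*(-4) = 3 - 2*(-4) = 3 + 8 = 11)
(1 + X(d(3), -2))**2 = (1 + 11)**2 = 12**2 = 144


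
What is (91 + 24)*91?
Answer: 10465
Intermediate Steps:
(91 + 24)*91 = 115*91 = 10465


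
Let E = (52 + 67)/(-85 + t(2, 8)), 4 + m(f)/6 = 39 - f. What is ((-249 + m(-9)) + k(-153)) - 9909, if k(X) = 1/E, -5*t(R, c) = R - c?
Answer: -5887349/595 ≈ -9894.7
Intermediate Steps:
t(R, c) = -R/5 + c/5 (t(R, c) = -(R - c)/5 = -R/5 + c/5)
m(f) = 210 - 6*f (m(f) = -24 + 6*(39 - f) = -24 + (234 - 6*f) = 210 - 6*f)
E = -595/419 (E = (52 + 67)/(-85 + (-⅕*2 + (⅕)*8)) = 119/(-85 + (-⅖ + 8/5)) = 119/(-85 + 6/5) = 119/(-419/5) = 119*(-5/419) = -595/419 ≈ -1.4200)
k(X) = -419/595 (k(X) = 1/(-595/419) = -419/595)
((-249 + m(-9)) + k(-153)) - 9909 = ((-249 + (210 - 6*(-9))) - 419/595) - 9909 = ((-249 + (210 + 54)) - 419/595) - 9909 = ((-249 + 264) - 419/595) - 9909 = (15 - 419/595) - 9909 = 8506/595 - 9909 = -5887349/595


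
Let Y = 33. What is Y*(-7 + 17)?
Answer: 330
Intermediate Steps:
Y*(-7 + 17) = 33*(-7 + 17) = 33*10 = 330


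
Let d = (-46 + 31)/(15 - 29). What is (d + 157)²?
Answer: 4897369/196 ≈ 24987.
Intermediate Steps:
d = 15/14 (d = -15/(-14) = -15*(-1/14) = 15/14 ≈ 1.0714)
(d + 157)² = (15/14 + 157)² = (2213/14)² = 4897369/196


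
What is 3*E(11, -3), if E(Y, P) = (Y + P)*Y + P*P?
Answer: 291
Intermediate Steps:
E(Y, P) = P**2 + Y*(P + Y) (E(Y, P) = (P + Y)*Y + P**2 = Y*(P + Y) + P**2 = P**2 + Y*(P + Y))
3*E(11, -3) = 3*((-3)**2 + 11**2 - 3*11) = 3*(9 + 121 - 33) = 3*97 = 291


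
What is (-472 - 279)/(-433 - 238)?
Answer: 751/671 ≈ 1.1192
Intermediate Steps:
(-472 - 279)/(-433 - 238) = -751/(-671) = -751*(-1/671) = 751/671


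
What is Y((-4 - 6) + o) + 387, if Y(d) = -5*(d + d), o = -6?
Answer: 547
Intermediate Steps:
Y(d) = -10*d
Y((-4 - 6) + o) + 387 = -10*((-4 - 6) - 6) + 387 = -10*(-10 - 6) + 387 = -10*(-16) + 387 = 160 + 387 = 547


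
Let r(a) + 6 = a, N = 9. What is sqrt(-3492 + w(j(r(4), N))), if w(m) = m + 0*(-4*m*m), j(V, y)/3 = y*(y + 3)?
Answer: 12*I*sqrt(22) ≈ 56.285*I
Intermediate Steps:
r(a) = -6 + a
j(V, y) = 3*y*(3 + y) (j(V, y) = 3*(y*(y + 3)) = 3*(y*(3 + y)) = 3*y*(3 + y))
w(m) = m (w(m) = m + 0*(-4*m**2) = m + 0 = m)
sqrt(-3492 + w(j(r(4), N))) = sqrt(-3492 + 3*9*(3 + 9)) = sqrt(-3492 + 3*9*12) = sqrt(-3492 + 324) = sqrt(-3168) = 12*I*sqrt(22)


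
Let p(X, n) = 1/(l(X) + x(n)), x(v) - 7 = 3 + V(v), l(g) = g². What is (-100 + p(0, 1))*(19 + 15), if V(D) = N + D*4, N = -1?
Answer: -44166/13 ≈ -3397.4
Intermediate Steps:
V(D) = -1 + 4*D (V(D) = -1 + D*4 = -1 + 4*D)
x(v) = 9 + 4*v (x(v) = 7 + (3 + (-1 + 4*v)) = 7 + (2 + 4*v) = 9 + 4*v)
p(X, n) = 1/(9 + X² + 4*n) (p(X, n) = 1/(X² + (9 + 4*n)) = 1/(9 + X² + 4*n))
(-100 + p(0, 1))*(19 + 15) = (-100 + 1/(9 + 0² + 4*1))*(19 + 15) = (-100 + 1/(9 + 0 + 4))*34 = (-100 + 1/13)*34 = -1299/13*34 = -44166/13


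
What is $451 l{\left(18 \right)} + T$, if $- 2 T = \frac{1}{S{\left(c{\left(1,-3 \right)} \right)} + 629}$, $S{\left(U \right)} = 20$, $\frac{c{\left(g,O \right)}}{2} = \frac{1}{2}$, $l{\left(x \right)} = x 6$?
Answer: $\frac{63222983}{1298} \approx 48708.0$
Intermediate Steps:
$l{\left(x \right)} = 6 x$
$c{\left(g,O \right)} = 1$ ($c{\left(g,O \right)} = \frac{2}{2} = 2 \cdot \frac{1}{2} = 1$)
$T = - \frac{1}{1298}$ ($T = - \frac{1}{2 \left(20 + 629\right)} = - \frac{1}{2 \cdot 649} = \left(- \frac{1}{2}\right) \frac{1}{649} = - \frac{1}{1298} \approx -0.00077042$)
$451 l{\left(18 \right)} + T = 451 \cdot 6 \cdot 18 - \frac{1}{1298} = 451 \cdot 108 - \frac{1}{1298} = 48708 - \frac{1}{1298} = \frac{63222983}{1298}$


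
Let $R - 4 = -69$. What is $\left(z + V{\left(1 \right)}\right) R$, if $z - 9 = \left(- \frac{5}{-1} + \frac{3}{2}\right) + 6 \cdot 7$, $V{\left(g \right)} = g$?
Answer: $- \frac{7605}{2} \approx -3802.5$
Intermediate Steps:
$R = -65$ ($R = 4 - 69 = -65$)
$z = \frac{115}{2}$ ($z = 9 + \left(\left(- \frac{5}{-1} + \frac{3}{2}\right) + 6 \cdot 7\right) = 9 + \left(\left(\left(-5\right) \left(-1\right) + 3 \cdot \frac{1}{2}\right) + 42\right) = 9 + \left(\left(5 + \frac{3}{2}\right) + 42\right) = 9 + \left(\frac{13}{2} + 42\right) = 9 + \frac{97}{2} = \frac{115}{2} \approx 57.5$)
$\left(z + V{\left(1 \right)}\right) R = \left(\frac{115}{2} + 1\right) \left(-65\right) = \frac{117}{2} \left(-65\right) = - \frac{7605}{2}$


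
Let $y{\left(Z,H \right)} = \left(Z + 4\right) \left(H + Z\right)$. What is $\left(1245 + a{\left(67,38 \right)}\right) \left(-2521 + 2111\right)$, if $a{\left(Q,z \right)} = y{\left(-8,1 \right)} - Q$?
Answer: $-494460$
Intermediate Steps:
$y{\left(Z,H \right)} = \left(4 + Z\right) \left(H + Z\right)$
$a{\left(Q,z \right)} = 28 - Q$ ($a{\left(Q,z \right)} = \left(\left(-8\right)^{2} + 4 \cdot 1 + 4 \left(-8\right) + 1 \left(-8\right)\right) - Q = \left(64 + 4 - 32 - 8\right) - Q = 28 - Q$)
$\left(1245 + a{\left(67,38 \right)}\right) \left(-2521 + 2111\right) = \left(1245 + \left(28 - 67\right)\right) \left(-2521 + 2111\right) = \left(1245 + \left(28 - 67\right)\right) \left(-410\right) = \left(1245 - 39\right) \left(-410\right) = 1206 \left(-410\right) = -494460$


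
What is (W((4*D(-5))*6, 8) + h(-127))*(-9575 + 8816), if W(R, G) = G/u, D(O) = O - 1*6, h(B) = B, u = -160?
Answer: 1928619/20 ≈ 96431.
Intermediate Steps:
D(O) = -6 + O (D(O) = O - 6 = -6 + O)
W(R, G) = -G/160 (W(R, G) = G/(-160) = G*(-1/160) = -G/160)
(W((4*D(-5))*6, 8) + h(-127))*(-9575 + 8816) = (-1/160*8 - 127)*(-9575 + 8816) = (-1/20 - 127)*(-759) = -2541/20*(-759) = 1928619/20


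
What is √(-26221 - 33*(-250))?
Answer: I*√17971 ≈ 134.06*I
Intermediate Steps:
√(-26221 - 33*(-250)) = √(-26221 + 8250) = √(-17971) = I*√17971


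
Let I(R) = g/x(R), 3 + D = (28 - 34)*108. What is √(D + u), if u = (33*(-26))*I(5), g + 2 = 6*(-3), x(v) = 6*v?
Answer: I*√79 ≈ 8.8882*I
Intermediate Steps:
g = -20 (g = -2 + 6*(-3) = -2 - 18 = -20)
D = -651 (D = -3 + (28 - 34)*108 = -3 - 6*108 = -3 - 648 = -651)
I(R) = -10/(3*R) (I(R) = -20*1/(6*R) = -10/(3*R))
u = 572 (u = (33*(-26))*(-10/3/5) = -(-2860)/5 = -858*(-⅔) = 572)
√(D + u) = √(-651 + 572) = √(-79) = I*√79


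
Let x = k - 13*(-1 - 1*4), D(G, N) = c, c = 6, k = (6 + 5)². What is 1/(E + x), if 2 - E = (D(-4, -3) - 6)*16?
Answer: 1/188 ≈ 0.0053191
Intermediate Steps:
k = 121 (k = 11² = 121)
D(G, N) = 6
x = 186 (x = 121 - 13*(-1 - 1*4) = 121 - 13*(-1 - 4) = 121 - 13*(-5) = 121 + 65 = 186)
E = 2 (E = 2 - (6 - 6)*16 = 2 - 0*16 = 2 - 1*0 = 2 + 0 = 2)
1/(E + x) = 1/(2 + 186) = 1/188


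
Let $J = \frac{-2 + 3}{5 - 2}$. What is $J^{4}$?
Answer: $\frac{1}{81} \approx 0.012346$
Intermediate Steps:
$J = \frac{1}{3}$ ($J = 1 \cdot \frac{1}{3} = \frac{1}{3} \approx 0.33333$)
$J^{4} = \left(\frac{1}{3}\right)^{4} = \frac{1}{81}$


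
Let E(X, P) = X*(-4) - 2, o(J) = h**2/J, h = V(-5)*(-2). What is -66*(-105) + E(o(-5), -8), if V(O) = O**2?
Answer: 8928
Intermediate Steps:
h = -50 (h = (-5)**2*(-2) = 25*(-2) = -50)
o(J) = 2500/J (o(J) = (-50)**2/J = 2500/J)
E(X, P) = -2 - 4*X (E(X, P) = -4*X - 2 = -2 - 4*X)
-66*(-105) + E(o(-5), -8) = -66*(-105) + (-2 - 10000/(-5)) = 6930 + (-2 - 10000*(-1)/5) = 6930 + (-2 - 4*(-500)) = 6930 + (-2 + 2000) = 6930 + 1998 = 8928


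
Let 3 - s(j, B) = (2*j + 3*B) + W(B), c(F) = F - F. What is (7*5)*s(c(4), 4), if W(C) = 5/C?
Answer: -1435/4 ≈ -358.75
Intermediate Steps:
c(F) = 0
s(j, B) = 3 - 5/B - 3*B - 2*j (s(j, B) = 3 - ((2*j + 3*B) + 5/B) = 3 - (2*j + 3*B + 5/B) = 3 + (-5/B - 3*B - 2*j) = 3 - 5/B - 3*B - 2*j)
(7*5)*s(c(4), 4) = (7*5)*(3 - 5/4 - 3*4 - 2*0) = 35*(3 - 5*¼ - 12 + 0) = 35*(3 - 5/4 - 12 + 0) = 35*(-41/4) = -1435/4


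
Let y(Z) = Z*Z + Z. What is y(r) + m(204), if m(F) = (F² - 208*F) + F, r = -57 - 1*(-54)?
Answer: -606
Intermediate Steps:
r = -3 (r = -57 + 54 = -3)
m(F) = F² - 207*F
y(Z) = Z + Z² (y(Z) = Z² + Z = Z + Z²)
y(r) + m(204) = -3*(1 - 3) + 204*(-207 + 204) = -3*(-2) + 204*(-3) = 6 - 612 = -606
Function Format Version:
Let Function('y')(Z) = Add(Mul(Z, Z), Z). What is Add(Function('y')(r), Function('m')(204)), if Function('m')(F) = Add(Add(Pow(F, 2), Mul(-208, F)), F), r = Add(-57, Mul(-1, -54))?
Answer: -606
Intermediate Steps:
r = -3 (r = Add(-57, 54) = -3)
Function('m')(F) = Add(Pow(F, 2), Mul(-207, F))
Function('y')(Z) = Add(Z, Pow(Z, 2)) (Function('y')(Z) = Add(Pow(Z, 2), Z) = Add(Z, Pow(Z, 2)))
Add(Function('y')(r), Function('m')(204)) = Add(Mul(-3, Add(1, -3)), Mul(204, Add(-207, 204))) = Add(Mul(-3, -2), Mul(204, -3)) = Add(6, -612) = -606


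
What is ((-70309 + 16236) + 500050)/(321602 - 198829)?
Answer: 63711/17539 ≈ 3.6325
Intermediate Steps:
((-70309 + 16236) + 500050)/(321602 - 198829) = (-54073 + 500050)/122773 = 445977*(1/122773) = 63711/17539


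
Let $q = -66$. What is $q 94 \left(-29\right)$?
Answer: $179916$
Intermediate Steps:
$q 94 \left(-29\right) = \left(-66\right) 94 \left(-29\right) = \left(-6204\right) \left(-29\right) = 179916$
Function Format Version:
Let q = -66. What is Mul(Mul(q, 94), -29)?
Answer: 179916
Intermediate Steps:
Mul(Mul(q, 94), -29) = Mul(Mul(-66, 94), -29) = Mul(-6204, -29) = 179916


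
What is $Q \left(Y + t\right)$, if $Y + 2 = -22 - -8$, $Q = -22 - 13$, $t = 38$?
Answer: $-770$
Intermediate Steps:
$Q = -35$ ($Q = -22 - 13 = -35$)
$Y = -16$ ($Y = -2 - 14 = -16$)
$Q \left(Y + t\right) = - 35 \left(-16 + 38\right) = \left(-35\right) 22 = -770$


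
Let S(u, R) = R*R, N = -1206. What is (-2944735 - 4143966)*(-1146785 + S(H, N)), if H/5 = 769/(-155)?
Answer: -2180845951351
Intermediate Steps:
H = -769/31 (H = 5*(769/(-155)) = 5*(769*(-1/155)) = 5*(-769/155) = -769/31 ≈ -24.806)
S(u, R) = R²
(-2944735 - 4143966)*(-1146785 + S(H, N)) = (-2944735 - 4143966)*(-1146785 + (-1206)²) = -7088701*(-1146785 + 1454436) = -7088701*307651 = -2180845951351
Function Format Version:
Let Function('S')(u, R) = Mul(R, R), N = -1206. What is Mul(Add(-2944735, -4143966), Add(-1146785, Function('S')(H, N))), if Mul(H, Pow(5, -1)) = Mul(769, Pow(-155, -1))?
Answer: -2180845951351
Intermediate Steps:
H = Rational(-769, 31) (H = Mul(5, Mul(769, Pow(-155, -1))) = Mul(5, Mul(769, Rational(-1, 155))) = Mul(5, Rational(-769, 155)) = Rational(-769, 31) ≈ -24.806)
Function('S')(u, R) = Pow(R, 2)
Mul(Add(-2944735, -4143966), Add(-1146785, Function('S')(H, N))) = Mul(Add(-2944735, -4143966), Add(-1146785, Pow(-1206, 2))) = Mul(-7088701, Add(-1146785, 1454436)) = Mul(-7088701, 307651) = -2180845951351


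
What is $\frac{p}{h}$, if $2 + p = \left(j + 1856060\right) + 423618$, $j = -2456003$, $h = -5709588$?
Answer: $\frac{176327}{5709588} \approx 0.030883$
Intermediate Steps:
$p = -176327$ ($p = -2 + \left(\left(-2456003 + 1856060\right) + 423618\right) = -2 + \left(-599943 + 423618\right) = -2 - 176325 = -176327$)
$\frac{p}{h} = - \frac{176327}{-5709588} = \left(-176327\right) \left(- \frac{1}{5709588}\right) = \frac{176327}{5709588}$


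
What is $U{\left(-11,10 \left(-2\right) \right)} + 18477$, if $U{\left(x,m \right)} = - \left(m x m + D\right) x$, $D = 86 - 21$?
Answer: $-29208$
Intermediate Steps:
$D = 65$
$U{\left(x,m \right)} = - x \left(65 + x m^{2}\right)$ ($U{\left(x,m \right)} = - \left(m x m + 65\right) x = - \left(x m^{2} + 65\right) x = - \left(65 + x m^{2}\right) x = - x \left(65 + x m^{2}\right)$)
$U{\left(-11,10 \left(-2\right) \right)} + 18477 = \left(-1\right) \left(-11\right) \left(65 - 11 \left(10 \left(-2\right)\right)^{2}\right) + 18477 = \left(-1\right) \left(-11\right) \left(65 - 11 \left(-20\right)^{2}\right) + 18477 = \left(-1\right) \left(-11\right) \left(65 - 4400\right) + 18477 = \left(-1\right) \left(-11\right) \left(-4335\right) + 18477 = -47685 + 18477 = -29208$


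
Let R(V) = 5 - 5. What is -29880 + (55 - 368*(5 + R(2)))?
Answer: -31665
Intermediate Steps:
R(V) = 0
-29880 + (55 - 368*(5 + R(2))) = -29880 + (55 - 368*(5 + 0)) = -29880 + (55 - 368*5) = -29880 + (55 - 92*20) = -29880 + (55 - 1840) = -29880 - 1785 = -31665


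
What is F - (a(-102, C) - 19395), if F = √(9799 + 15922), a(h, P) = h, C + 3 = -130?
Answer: 19497 + 17*√89 ≈ 19657.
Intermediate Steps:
C = -133 (C = -3 - 130 = -133)
F = 17*√89 (F = √25721 = 17*√89 ≈ 160.38)
F - (a(-102, C) - 19395) = 17*√89 - (-102 - 19395) = 17*√89 - 1*(-19497) = 17*√89 + 19497 = 19497 + 17*√89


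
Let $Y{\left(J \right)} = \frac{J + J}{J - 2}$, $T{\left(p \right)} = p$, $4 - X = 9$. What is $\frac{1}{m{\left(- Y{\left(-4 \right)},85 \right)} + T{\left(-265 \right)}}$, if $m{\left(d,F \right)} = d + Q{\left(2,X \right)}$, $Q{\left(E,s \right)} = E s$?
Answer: $- \frac{3}{829} \approx -0.0036188$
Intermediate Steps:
$X = -5$ ($X = 4 - 9 = -5$)
$Y{\left(J \right)} = \frac{2 J}{-2 + J}$
$m{\left(d,F \right)} = -10 + d$ ($m{\left(d,F \right)} = d + 2 \left(-5\right) = d - 10 = -10 + d$)
$\frac{1}{m{\left(- Y{\left(-4 \right)},85 \right)} + T{\left(-265 \right)}} = \frac{1}{\left(-10 - 2 \left(-4\right) \frac{1}{-2 - 4}\right) - 265} = \frac{1}{\left(-10 - 2 \left(-4\right) \frac{1}{-6}\right) - 265} = \frac{1}{\left(-10 - 2 \left(-4\right) \left(- \frac{1}{6}\right)\right) - 265} = \frac{1}{\left(-10 - \frac{4}{3}\right) - 265} = \frac{1}{- \frac{34}{3} - 265} = \frac{1}{- \frac{829}{3}} = - \frac{3}{829}$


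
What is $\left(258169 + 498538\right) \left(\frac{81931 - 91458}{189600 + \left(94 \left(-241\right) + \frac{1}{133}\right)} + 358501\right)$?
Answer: $\frac{6023455860124465196}{22203819} \approx 2.7128 \cdot 10^{11}$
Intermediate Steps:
$\left(258169 + 498538\right) \left(\frac{81931 - 91458}{189600 + \left(94 \left(-241\right) + \frac{1}{133}\right)} + 358501\right) = 756707 \left(- \frac{9527}{189600 + \left(-22654 + \frac{1}{133}\right)} + 358501\right) = 756707 \left(- \frac{9527}{189600 - \frac{3012981}{133}} + 358501\right) = 756707 \left(- \frac{9527}{\frac{22203819}{133}} + 358501\right) = 756707 \left(\left(-9527\right) \frac{133}{22203819} + 358501\right) = 756707 \left(- \frac{1267091}{22203819} + 358501\right) = 756707 \cdot \frac{7960090048228}{22203819} = \frac{6023455860124465196}{22203819}$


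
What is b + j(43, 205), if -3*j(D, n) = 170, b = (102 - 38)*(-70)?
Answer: -13610/3 ≈ -4536.7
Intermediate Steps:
b = -4480 (b = 64*(-70) = -4480)
j(D, n) = -170/3 (j(D, n) = -⅓*170 = -170/3)
b + j(43, 205) = -4480 - 170/3 = -13610/3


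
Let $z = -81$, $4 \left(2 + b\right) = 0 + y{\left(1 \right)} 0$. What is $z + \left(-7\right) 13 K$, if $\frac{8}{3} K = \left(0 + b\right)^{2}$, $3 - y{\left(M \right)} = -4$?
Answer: $- \frac{435}{2} \approx -217.5$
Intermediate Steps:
$y{\left(M \right)} = 7$ ($y{\left(M \right)} = 3 - -4 = 3 + 4 = 7$)
$b = -2$ ($b = -2 + \frac{0 + 7 \cdot 0}{4} = -2 + \frac{0 + 0}{4} = -2 + \frac{1}{4} \cdot 0 = -2 + 0 = -2$)
$K = \frac{3}{2}$ ($K = \frac{3 \left(0 - 2\right)^{2}}{8} = \frac{3 \left(-2\right)^{2}}{8} = \frac{3}{8} \cdot 4 = \frac{3}{2} \approx 1.5$)
$z + \left(-7\right) 13 K = -81 + \left(-7\right) 13 \cdot \frac{3}{2} = -81 - \frac{273}{2} = - \frac{435}{2}$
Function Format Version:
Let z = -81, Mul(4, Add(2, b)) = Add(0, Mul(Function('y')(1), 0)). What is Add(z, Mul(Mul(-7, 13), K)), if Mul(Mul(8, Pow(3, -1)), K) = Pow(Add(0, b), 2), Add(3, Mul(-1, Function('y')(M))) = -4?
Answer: Rational(-435, 2) ≈ -217.50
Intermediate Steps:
Function('y')(M) = 7 (Function('y')(M) = Add(3, Mul(-1, -4)) = Add(3, 4) = 7)
b = -2 (b = Add(-2, Mul(Rational(1, 4), Add(0, Mul(7, 0)))) = Add(-2, Mul(Rational(1, 4), Add(0, 0))) = Add(-2, Mul(Rational(1, 4), 0)) = Add(-2, 0) = -2)
K = Rational(3, 2) (K = Mul(Rational(3, 8), Pow(Add(0, -2), 2)) = Mul(Rational(3, 8), Pow(-2, 2)) = Mul(Rational(3, 8), 4) = Rational(3, 2) ≈ 1.5000)
Add(z, Mul(Mul(-7, 13), K)) = Add(-81, Mul(Mul(-7, 13), Rational(3, 2))) = Add(-81, Mul(-91, Rational(3, 2))) = Add(-81, Rational(-273, 2)) = Rational(-435, 2)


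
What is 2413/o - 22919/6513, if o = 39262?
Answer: -68009993/19670262 ≈ -3.4575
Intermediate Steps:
2413/o - 22919/6513 = 2413/39262 - 22919/6513 = 2413*(1/39262) - 22919*1/6513 = 2413/39262 - 1763/501 = -68009993/19670262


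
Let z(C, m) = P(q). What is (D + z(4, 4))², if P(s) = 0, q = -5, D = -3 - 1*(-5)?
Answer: 4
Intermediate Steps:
D = 2 (D = -3 + 5 = 2)
z(C, m) = 0
(D + z(4, 4))² = (2 + 0)² = 2² = 4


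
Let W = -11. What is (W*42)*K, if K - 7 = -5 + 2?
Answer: -1848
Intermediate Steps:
K = 4 (K = 7 + (-5 + 2) = 7 - 3 = 4)
(W*42)*K = -11*42*4 = -462*4 = -1848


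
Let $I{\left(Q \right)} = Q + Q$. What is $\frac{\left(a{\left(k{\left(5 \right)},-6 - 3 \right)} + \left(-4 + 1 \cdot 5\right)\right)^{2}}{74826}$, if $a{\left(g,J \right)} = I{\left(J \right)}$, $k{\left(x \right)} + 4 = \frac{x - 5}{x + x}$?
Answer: $\frac{289}{74826} \approx 0.0038623$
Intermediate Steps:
$k{\left(x \right)} = -4 + \frac{-5 + x}{2 x}$ ($k{\left(x \right)} = -4 + \frac{x - 5}{x + x} = -4 + \frac{-5 + x}{2 x}$)
$I{\left(Q \right)} = 2 Q$
$a{\left(g,J \right)} = 2 J$
$\frac{\left(a{\left(k{\left(5 \right)},-6 - 3 \right)} + \left(-4 + 1 \cdot 5\right)\right)^{2}}{74826} = \frac{\left(2 \left(-6 - 3\right) + \left(-4 + 1 \cdot 5\right)\right)^{2}}{74826} = \left(2 \left(-9\right) + \left(-4 + 5\right)\right)^{2} \cdot \frac{1}{74826} = \left(-18 + 1\right)^{2} \cdot \frac{1}{74826} = \left(-17\right)^{2} \cdot \frac{1}{74826} = 289 \cdot \frac{1}{74826} = \frac{289}{74826}$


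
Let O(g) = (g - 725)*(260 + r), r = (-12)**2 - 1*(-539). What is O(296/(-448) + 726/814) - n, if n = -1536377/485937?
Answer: -688143331741967/1006861464 ≈ -6.8345e+5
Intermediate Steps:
r = 683 (r = 144 + 539 = 683)
n = -1536377/485937 (n = -1536377*1/485937 = -1536377/485937 ≈ -3.1617)
O(g) = -683675 + 943*g (O(g) = (g - 725)*(260 + 683) = (-725 + g)*943 = -683675 + 943*g)
O(296/(-448) + 726/814) - n = (-683675 + 943*(296/(-448) + 726/814)) - 1*(-1536377/485937) = (-683675 + 943*(296*(-1/448) + 726*(1/814))) + 1536377/485937 = (-683675 + 943*(-37/56 + 33/37)) + 1536377/485937 = (-683675 + 943*(479/2072)) + 1536377/485937 = (-683675 + 451697/2072) + 1536377/485937 = -1416122903/2072 + 1536377/485937 = -688143331741967/1006861464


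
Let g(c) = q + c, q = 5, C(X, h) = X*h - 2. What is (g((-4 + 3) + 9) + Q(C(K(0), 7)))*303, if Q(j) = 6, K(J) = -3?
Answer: 5757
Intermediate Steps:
C(X, h) = -2 + X*h
g(c) = 5 + c
(g((-4 + 3) + 9) + Q(C(K(0), 7)))*303 = ((5 + ((-4 + 3) + 9)) + 6)*303 = ((5 + (-1 + 9)) + 6)*303 = ((5 + 8) + 6)*303 = (13 + 6)*303 = 19*303 = 5757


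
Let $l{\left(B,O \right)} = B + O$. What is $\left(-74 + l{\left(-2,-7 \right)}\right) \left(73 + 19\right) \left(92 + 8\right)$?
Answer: $-763600$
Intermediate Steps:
$\left(-74 + l{\left(-2,-7 \right)}\right) \left(73 + 19\right) \left(92 + 8\right) = \left(-74 - 9\right) \left(73 + 19\right) \left(92 + 8\right) = \left(-74 - 9\right) 92 \cdot 100 = \left(-83\right) 92 \cdot 100 = \left(-7636\right) 100 = -763600$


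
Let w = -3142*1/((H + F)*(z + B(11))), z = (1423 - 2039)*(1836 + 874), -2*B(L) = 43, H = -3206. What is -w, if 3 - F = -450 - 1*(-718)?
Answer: 6284/11588846373 ≈ 5.4225e-7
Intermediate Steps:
B(L) = -43/2 (B(L) = -½*43 = -43/2)
z = -1669360 (z = -616*2710 = -1669360)
F = -265 (F = 3 - (-450 - 1*(-718)) = 3 - (-450 + 718) = 3 - 1*268 = 3 - 268 = -265)
w = -6284/11588846373 (w = -3142*1/((-1669360 - 43/2)*(-3206 - 265)) = -3142/((-3471*(-3338763/2))) = -3142/11588846373/2 = -3142*2/11588846373 = -6284/11588846373 ≈ -5.4225e-7)
-w = -1*(-6284/11588846373) = 6284/11588846373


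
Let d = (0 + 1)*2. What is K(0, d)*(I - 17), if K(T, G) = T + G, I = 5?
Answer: -24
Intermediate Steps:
d = 2 (d = 1*2 = 2)
K(T, G) = G + T
K(0, d)*(I - 17) = (2 + 0)*(5 - 17) = 2*(-12) = -24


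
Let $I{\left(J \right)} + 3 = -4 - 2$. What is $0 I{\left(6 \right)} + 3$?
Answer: $3$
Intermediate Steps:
$I{\left(J \right)} = -9$ ($I{\left(J \right)} = -3 - 6 = -9$)
$0 I{\left(6 \right)} + 3 = 0 \left(-9\right) + 3 = 0 + 3 = 3$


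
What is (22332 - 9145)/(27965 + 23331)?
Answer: 13187/51296 ≈ 0.25708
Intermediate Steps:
(22332 - 9145)/(27965 + 23331) = 13187/51296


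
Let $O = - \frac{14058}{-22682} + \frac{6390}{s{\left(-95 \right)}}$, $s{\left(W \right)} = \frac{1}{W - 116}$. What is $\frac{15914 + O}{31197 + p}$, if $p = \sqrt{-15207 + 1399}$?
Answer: $- \frac{42854664293349}{1003437882127} + \frac{5494716068 i \sqrt{863}}{1003437882127} \approx -42.708 + 0.16086 i$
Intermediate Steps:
$p = 4 i \sqrt{863}$ ($p = \sqrt{-13808} = 4 i \sqrt{863} \approx 117.51 i$)
$s{\left(W \right)} = \frac{1}{-116 + W}$
$O = - \frac{1390086351}{1031}$ ($O = - \frac{14058}{-22682} + \frac{6390}{\frac{1}{-116 - 95}} = \left(-14058\right) \left(- \frac{1}{22682}\right) + \frac{6390}{\frac{1}{-211}} = \frac{639}{1031} + \frac{6390}{- \frac{1}{211}} = \frac{639}{1031} + 6390 \left(-211\right) = \frac{639}{1031} - 1348290 = - \frac{1390086351}{1031} \approx -1.3483 \cdot 10^{6}$)
$\frac{15914 + O}{31197 + p} = \frac{15914 - \frac{1390086351}{1031}}{31197 + 4 i \sqrt{863}} = - \frac{1373679017}{1031 \left(31197 + 4 i \sqrt{863}\right)}$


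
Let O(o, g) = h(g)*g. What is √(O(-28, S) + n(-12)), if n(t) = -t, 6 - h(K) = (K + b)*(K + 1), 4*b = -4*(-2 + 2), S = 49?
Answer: 8*I*√1871 ≈ 346.04*I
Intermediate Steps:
b = 0 (b = (-4*(-2 + 2))/4 = (-4*0)/4 = (¼)*0 = 0)
h(K) = 6 - K*(1 + K) (h(K) = 6 - (K + 0)*(K + 1) = 6 - K*(1 + K))
O(o, g) = g*(6 - g - g²) (O(o, g) = (6 - g - g²)*g = g*(6 - g - g²))
√(O(-28, S) + n(-12)) = √(49*(6 - 1*49 - 1*49²) - 1*(-12)) = √(49*(6 - 49 - 1*2401) + 12) = √(49*(6 - 49 - 2401) + 12) = √(49*(-2444) + 12) = √(-119756 + 12) = √(-119744) = 8*I*√1871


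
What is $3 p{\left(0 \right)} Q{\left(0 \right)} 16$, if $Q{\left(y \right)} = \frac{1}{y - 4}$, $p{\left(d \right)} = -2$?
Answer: $24$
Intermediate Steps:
$Q{\left(y \right)} = \frac{1}{-4 + y}$
$3 p{\left(0 \right)} Q{\left(0 \right)} 16 = \frac{3 \left(-2\right)}{-4 + 0} \cdot 16 = - \frac{6}{-4} \cdot 16 = \left(-6\right) \left(- \frac{1}{4}\right) 16 = \frac{3}{2} \cdot 16 = 24$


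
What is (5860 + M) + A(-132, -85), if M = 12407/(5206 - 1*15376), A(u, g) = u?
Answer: 58241353/10170 ≈ 5726.8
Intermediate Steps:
M = -12407/10170 (M = 12407/(5206 - 15376) = 12407/(-10170) = 12407*(-1/10170) = -12407/10170 ≈ -1.2200)
(5860 + M) + A(-132, -85) = (5860 - 12407/10170) - 132 = 59583793/10170 - 132 = 58241353/10170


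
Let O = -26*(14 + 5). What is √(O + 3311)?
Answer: 3*√313 ≈ 53.075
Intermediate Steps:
O = -494 (O = -26*19 = -494)
√(O + 3311) = √(-494 + 3311) = √2817 = 3*√313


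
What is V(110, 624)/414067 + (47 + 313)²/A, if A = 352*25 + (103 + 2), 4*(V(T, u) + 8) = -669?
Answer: 42929218079/2949813308 ≈ 14.553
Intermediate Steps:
V(T, u) = -701/4 (V(T, u) = -8 + (¼)*(-669) = -8 - 669/4 = -701/4)
A = 8905 (A = 8800 + 105 = 8905)
V(110, 624)/414067 + (47 + 313)²/A = -701/4/414067 + (47 + 313)²/8905 = -701/4*1/414067 + 360²*(1/8905) = -701/1656268 + 129600*(1/8905) = -701/1656268 + 25920/1781 = 42929218079/2949813308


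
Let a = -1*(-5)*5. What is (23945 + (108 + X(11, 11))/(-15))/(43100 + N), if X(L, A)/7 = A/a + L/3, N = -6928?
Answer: 26927869/40693500 ≈ 0.66172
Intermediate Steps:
a = 25 (a = 5*5 = 25)
X(L, A) = 7*L/3 + 7*A/25 (X(L, A) = 7*(A/25 + L/3) = 7*(L/3 + A/25) = 7*L/3 + 7*A/25)
(23945 + (108 + X(11, 11))/(-15))/(43100 + N) = (23945 + (108 + ((7/3)*11 + (7/25)*11))/(-15))/(43100 - 6928) = (23945 + (108 + (77/3 + 77/25))*(-1/15))/36172 = (23945 + (108 + 2156/75)*(-1/15))*(1/36172) = (23945 + (10256/75)*(-1/15))*(1/36172) = (23945 - 10256/1125)*(1/36172) = (26927869/1125)*(1/36172) = 26927869/40693500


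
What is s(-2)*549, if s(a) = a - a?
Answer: 0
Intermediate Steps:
s(a) = 0
s(-2)*549 = 0*549 = 0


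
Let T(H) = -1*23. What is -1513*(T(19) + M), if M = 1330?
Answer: -1977491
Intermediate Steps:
T(H) = -23
-1513*(T(19) + M) = -1513*(-23 + 1330) = -1513*1307 = -1977491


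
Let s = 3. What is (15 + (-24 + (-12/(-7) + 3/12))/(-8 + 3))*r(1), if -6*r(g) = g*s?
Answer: -2717/280 ≈ -9.7036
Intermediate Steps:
r(g) = -g/2 (r(g) = -g*3/6 = -g/2)
(15 + (-24 + (-12/(-7) + 3/12))/(-8 + 3))*r(1) = (15 + (-24 + (-12/(-7) + 3/12))/(-8 + 3))*(-½*1) = (15 + (-24 + (-12*(-⅐) + 3*(1/12)))/(-5))*(-½) = (15 + (-24 + (12/7 + ¼))*(-⅕))*(-½) = (15 + (-24 + 55/28)*(-⅕))*(-½) = (15 - 617/28*(-⅕))*(-½) = (15 + 617/140)*(-½) = (2717/140)*(-½) = -2717/280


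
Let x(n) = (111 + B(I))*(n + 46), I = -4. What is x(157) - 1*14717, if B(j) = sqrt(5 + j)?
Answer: 8019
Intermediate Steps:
x(n) = 5152 + 112*n (x(n) = (111 + sqrt(5 - 4))*(n + 46) = (111 + sqrt(1))*(46 + n) = (111 + 1)*(46 + n) = 112*(46 + n) = 5152 + 112*n)
x(157) - 1*14717 = (5152 + 112*157) - 1*14717 = (5152 + 17584) - 14717 = 22736 - 14717 = 8019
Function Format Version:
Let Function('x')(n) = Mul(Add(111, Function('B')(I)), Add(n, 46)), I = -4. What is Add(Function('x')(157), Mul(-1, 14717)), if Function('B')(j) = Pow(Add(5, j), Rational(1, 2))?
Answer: 8019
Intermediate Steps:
Function('x')(n) = Add(5152, Mul(112, n)) (Function('x')(n) = Mul(Add(111, Pow(Add(5, -4), Rational(1, 2))), Add(n, 46)) = Mul(Add(111, Pow(1, Rational(1, 2))), Add(46, n)) = Mul(Add(111, 1), Add(46, n)) = Mul(112, Add(46, n)) = Add(5152, Mul(112, n)))
Add(Function('x')(157), Mul(-1, 14717)) = Add(Add(5152, Mul(112, 157)), Mul(-1, 14717)) = Add(Add(5152, 17584), -14717) = Add(22736, -14717) = 8019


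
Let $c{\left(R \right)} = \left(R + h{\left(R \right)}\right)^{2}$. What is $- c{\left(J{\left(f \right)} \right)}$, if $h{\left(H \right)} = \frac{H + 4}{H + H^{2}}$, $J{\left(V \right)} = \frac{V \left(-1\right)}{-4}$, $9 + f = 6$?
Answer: $- \frac{47089}{144} \approx -327.01$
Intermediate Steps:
$f = -3$ ($f = -9 + 6 = -3$)
$J{\left(V \right)} = \frac{V}{4}$ ($J{\left(V \right)} = - V \left(- \frac{1}{4}\right) = \frac{V}{4}$)
$h{\left(H \right)} = \frac{4 + H}{H + H^{2}}$
$c{\left(R \right)} = \left(R + \frac{4 + R}{R \left(1 + R\right)}\right)^{2}$
$- c{\left(J{\left(f \right)} \right)} = - \left(\frac{1}{4} \left(-3\right) + \frac{4 + \frac{1}{4} \left(-3\right)}{\frac{1}{4} \left(-3\right) \left(1 + \frac{1}{4} \left(-3\right)\right)}\right)^{2} = - \left(- \frac{3}{4} + \frac{4 - \frac{3}{4}}{\left(- \frac{3}{4}\right) \left(1 - \frac{3}{4}\right)}\right)^{2} = - \left(- \frac{3}{4} - \frac{4}{3} \frac{1}{\frac{1}{4}} \cdot \frac{13}{4}\right)^{2} = - \left(- \frac{3}{4} - \frac{16}{3} \cdot \frac{13}{4}\right)^{2} = - \left(- \frac{3}{4} - \frac{52}{3}\right)^{2} = - \left(- \frac{217}{12}\right)^{2} = \left(-1\right) \frac{47089}{144} = - \frac{47089}{144}$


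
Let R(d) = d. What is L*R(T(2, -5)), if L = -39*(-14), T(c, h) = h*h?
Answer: 13650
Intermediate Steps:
T(c, h) = h²
L = 546
L*R(T(2, -5)) = 546*(-5)² = 546*25 = 13650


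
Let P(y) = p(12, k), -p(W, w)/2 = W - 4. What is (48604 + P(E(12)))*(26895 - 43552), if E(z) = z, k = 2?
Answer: -809330316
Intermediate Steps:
p(W, w) = 8 - 2*W (p(W, w) = -2*(W - 4) = -2*(-4 + W) = 8 - 2*W)
P(y) = -16 (P(y) = 8 - 2*12 = 8 - 24 = -16)
(48604 + P(E(12)))*(26895 - 43552) = (48604 - 16)*(26895 - 43552) = 48588*(-16657) = -809330316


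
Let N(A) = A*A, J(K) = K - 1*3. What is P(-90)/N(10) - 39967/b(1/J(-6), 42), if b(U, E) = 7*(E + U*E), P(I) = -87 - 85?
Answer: -3031237/19600 ≈ -154.66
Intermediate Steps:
P(I) = -172
J(K) = -3 + K (J(K) = K - 3 = -3 + K)
N(A) = A**2
b(U, E) = 7*E + 7*E*U (b(U, E) = 7*(E + E*U) = 7*E + 7*E*U)
P(-90)/N(10) - 39967/b(1/J(-6), 42) = -172/(10**2) - 39967*1/(294*(1 + 1/(-3 - 6))) = -172/100 - 39967*1/(294*(1 + 1/(-9))) = -172*1/100 - 39967*1/(294*(1 - 1/9)) = -43/25 - 39967/(7*42*(8/9)) = -43/25 - 39967/784/3 = -43/25 - 39967*3/784 = -43/25 - 119901/784 = -3031237/19600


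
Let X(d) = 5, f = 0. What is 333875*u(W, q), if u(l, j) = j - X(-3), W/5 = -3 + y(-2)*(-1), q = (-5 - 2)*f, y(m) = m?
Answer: -1669375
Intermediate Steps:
q = 0 (q = (-5 - 2)*0 = -7*0 = 0)
W = -5 (W = 5*(-3 - 2*(-1)) = 5*(-3 + 2) = 5*(-1) = -5)
u(l, j) = -5 + j (u(l, j) = j - 1*5 = j - 5 = -5 + j)
333875*u(W, q) = 333875*(-5 + 0) = 333875*(-5) = -1669375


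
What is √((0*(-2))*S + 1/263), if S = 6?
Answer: √263/263 ≈ 0.061663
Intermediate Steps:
√((0*(-2))*S + 1/263) = √((0*(-2))*6 + 1/263) = √(0*6 + 1/263) = √(0 + 1/263) = √(1/263) = √263/263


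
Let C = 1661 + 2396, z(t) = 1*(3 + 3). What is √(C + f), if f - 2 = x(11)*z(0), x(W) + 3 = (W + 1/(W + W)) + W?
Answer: √504966/11 ≈ 64.601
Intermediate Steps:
z(t) = 6 (z(t) = 1*6 = 6)
x(W) = -3 + 1/(2*W) + 2*W (x(W) = -3 + ((W + 1/(W + W)) + W) = -3 + ((W + 1/(2*W)) + W) = -3 + (1/(2*W) + 2*W) = -3 + 1/(2*W) + 2*W)
C = 4057
f = 1279/11 (f = 2 + (-3 + (½)/11 + 2*11)*6 = 2 + (-3 + (½)*(1/11) + 22)*6 = 2 + (-3 + 1/22 + 22)*6 = 2 + (419/22)*6 = 2 + 1257/11 = 1279/11 ≈ 116.27)
√(C + f) = √(4057 + 1279/11) = √(45906/11) = √504966/11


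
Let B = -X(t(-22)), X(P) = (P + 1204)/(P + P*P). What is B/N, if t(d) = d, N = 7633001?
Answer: -197/587741077 ≈ -3.3518e-7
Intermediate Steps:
X(P) = (1204 + P)/(P + P**2)
B = -197/77 (B = -(1204 - 22)/((-22)*(1 - 22)) = -(-1)*1182/(22*(-21)) = -(-1)*(-1)*1182/(22*21) = -1*197/77 = -197/77 ≈ -2.5584)
B/N = -197/77/7633001 = -197/77*1/7633001 = -197/587741077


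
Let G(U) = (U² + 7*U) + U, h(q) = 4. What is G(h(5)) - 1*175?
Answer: -127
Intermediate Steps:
G(U) = U² + 8*U
G(h(5)) - 1*175 = 4*(8 + 4) - 1*175 = 4*12 - 175 = 48 - 175 = -127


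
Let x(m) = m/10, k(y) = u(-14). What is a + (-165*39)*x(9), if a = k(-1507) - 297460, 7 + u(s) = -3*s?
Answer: -606433/2 ≈ -3.0322e+5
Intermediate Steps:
u(s) = -7 - 3*s
k(y) = 35 (k(y) = -7 - 3*(-14) = -7 + 42 = 35)
x(m) = m/10 (x(m) = m*(1/10) = m/10)
a = -297425 (a = 35 - 297460 = -297425)
a + (-165*39)*x(9) = -297425 + (-165*39)*((1/10)*9) = -297425 - 6435*9/10 = -297425 - 11583/2 = -606433/2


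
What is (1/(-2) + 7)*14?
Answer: 91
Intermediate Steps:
(1/(-2) + 7)*14 = (1*(-½) + 7)*14 = (-½ + 7)*14 = (13/2)*14 = 91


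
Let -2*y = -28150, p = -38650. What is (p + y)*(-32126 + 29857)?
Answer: 55760675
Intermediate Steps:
y = 14075 (y = -½*(-28150) = 14075)
(p + y)*(-32126 + 29857) = (-38650 + 14075)*(-32126 + 29857) = -24575*(-2269) = 55760675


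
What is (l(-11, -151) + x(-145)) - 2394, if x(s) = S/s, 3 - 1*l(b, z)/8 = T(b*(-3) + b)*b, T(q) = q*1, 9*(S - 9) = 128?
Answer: -566579/1305 ≈ -434.16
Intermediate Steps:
S = 209/9 (S = 9 + (⅑)*128 = 9 + 128/9 = 209/9 ≈ 23.222)
T(q) = q
l(b, z) = 24 + 16*b² (l(b, z) = 24 - 8*(b*(-3) + b)*b = 24 - 8*(-3*b + b)*b = 24 - 8*(-2*b)*b = 24 - (-16)*b² = 24 + 16*b²)
x(s) = 209/(9*s)
(l(-11, -151) + x(-145)) - 2394 = ((24 + 16*(-11)²) + (209/9)/(-145)) - 2394 = ((24 + 16*121) + (209/9)*(-1/145)) - 2394 = ((24 + 1936) - 209/1305) - 2394 = (1960 - 209/1305) - 2394 = 2557591/1305 - 2394 = -566579/1305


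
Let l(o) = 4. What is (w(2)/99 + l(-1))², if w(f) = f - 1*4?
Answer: 155236/9801 ≈ 15.839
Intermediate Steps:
w(f) = -4 + f (w(f) = f - 4 = -4 + f)
(w(2)/99 + l(-1))² = ((-4 + 2)/99 + 4)² = (-2*1/99 + 4)² = (-2/99 + 4)² = (394/99)² = 155236/9801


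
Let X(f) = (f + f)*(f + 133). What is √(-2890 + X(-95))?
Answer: I*√10110 ≈ 100.55*I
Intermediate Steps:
X(f) = 2*f*(133 + f) (X(f) = (2*f)*(133 + f) = 2*f*(133 + f))
√(-2890 + X(-95)) = √(-2890 + 2*(-95)*(133 - 95)) = √(-2890 + 2*(-95)*38) = √(-2890 - 7220) = √(-10110) = I*√10110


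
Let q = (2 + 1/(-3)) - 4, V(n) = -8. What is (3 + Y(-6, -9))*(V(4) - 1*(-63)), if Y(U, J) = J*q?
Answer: 1320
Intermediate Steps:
q = -7/3 (q = (2 - 1/3) - 4 = 5/3 - 4 = -7/3 ≈ -2.3333)
Y(U, J) = -7*J/3 (Y(U, J) = J*(-7/3) = -7*J/3)
(3 + Y(-6, -9))*(V(4) - 1*(-63)) = (3 - 7/3*(-9))*(-8 - 1*(-63)) = (3 + 21)*(-8 + 63) = 24*55 = 1320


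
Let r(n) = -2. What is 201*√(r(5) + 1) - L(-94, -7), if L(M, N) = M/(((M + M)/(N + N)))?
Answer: 7 + 201*I ≈ 7.0 + 201.0*I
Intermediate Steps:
L(M, N) = N (L(M, N) = M/(((2*M)/((2*N)))) = M/(((2*M)*(1/(2*N)))) = M/((M/N)) = M*(N/M) = N)
201*√(r(5) + 1) - L(-94, -7) = 201*√(-2 + 1) - 1*(-7) = 201*√(-1) + 7 = 201*I + 7 = 7 + 201*I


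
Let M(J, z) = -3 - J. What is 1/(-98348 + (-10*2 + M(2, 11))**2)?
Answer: -1/97723 ≈ -1.0233e-5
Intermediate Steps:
1/(-98348 + (-10*2 + M(2, 11))**2) = 1/(-98348 + (-10*2 + (-3 - 1*2))**2) = 1/(-98348 + (-20 + (-3 - 2))**2) = 1/(-98348 + (-20 - 5)**2) = 1/(-98348 + (-25)**2) = 1/(-98348 + 625) = 1/(-97723) = -1/97723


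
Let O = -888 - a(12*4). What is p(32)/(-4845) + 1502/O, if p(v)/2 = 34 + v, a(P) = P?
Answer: -1233457/755820 ≈ -1.6319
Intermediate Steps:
p(v) = 68 + 2*v (p(v) = 2*(34 + v) = 68 + 2*v)
O = -936 (O = -888 - 12*4 = -888 - 1*48 = -888 - 48 = -936)
p(32)/(-4845) + 1502/O = (68 + 2*32)/(-4845) + 1502/(-936) = (68 + 64)*(-1/4845) + 1502*(-1/936) = 132*(-1/4845) - 751/468 = -44/1615 - 751/468 = -1233457/755820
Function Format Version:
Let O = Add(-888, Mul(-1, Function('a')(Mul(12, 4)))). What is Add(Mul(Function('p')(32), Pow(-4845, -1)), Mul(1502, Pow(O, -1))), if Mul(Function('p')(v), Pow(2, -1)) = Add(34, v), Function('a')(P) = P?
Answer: Rational(-1233457, 755820) ≈ -1.6319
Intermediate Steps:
Function('p')(v) = Add(68, Mul(2, v)) (Function('p')(v) = Mul(2, Add(34, v)) = Add(68, Mul(2, v)))
O = -936 (O = Add(-888, Mul(-1, Mul(12, 4))) = Add(-888, Mul(-1, 48)) = Add(-888, -48) = -936)
Add(Mul(Function('p')(32), Pow(-4845, -1)), Mul(1502, Pow(O, -1))) = Add(Mul(Add(68, Mul(2, 32)), Pow(-4845, -1)), Mul(1502, Pow(-936, -1))) = Add(Mul(Add(68, 64), Rational(-1, 4845)), Mul(1502, Rational(-1, 936))) = Add(Mul(132, Rational(-1, 4845)), Rational(-751, 468)) = Add(Rational(-44, 1615), Rational(-751, 468)) = Rational(-1233457, 755820)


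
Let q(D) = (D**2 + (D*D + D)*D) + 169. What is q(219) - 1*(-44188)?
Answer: 10643738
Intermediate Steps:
q(D) = 169 + D**2 + D*(D + D**2) (q(D) = (D**2 + (D**2 + D)*D) + 169 = (D**2 + (D + D**2)*D) + 169 = (D**2 + D*(D + D**2)) + 169 = 169 + D**2 + D*(D + D**2))
q(219) - 1*(-44188) = (169 + 219**3 + 2*219**2) - 1*(-44188) = (169 + 10503459 + 2*47961) + 44188 = (169 + 10503459 + 95922) + 44188 = 10599550 + 44188 = 10643738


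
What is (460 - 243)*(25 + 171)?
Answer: 42532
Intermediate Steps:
(460 - 243)*(25 + 171) = 217*196 = 42532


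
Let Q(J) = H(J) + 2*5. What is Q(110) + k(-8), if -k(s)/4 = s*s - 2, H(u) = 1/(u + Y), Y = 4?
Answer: -27131/114 ≈ -237.99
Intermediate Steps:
H(u) = 1/(4 + u) (H(u) = 1/(u + 4) = 1/(4 + u))
k(s) = 8 - 4*s² (k(s) = -4*(s*s - 2) = -4*(s² - 2) = -4*(-2 + s²) = 8 - 4*s²)
Q(J) = 10 + 1/(4 + J) (Q(J) = 1/(4 + J) + 2*5 = 1/(4 + J) + 10 = 10 + 1/(4 + J))
Q(110) + k(-8) = (41 + 10*110)/(4 + 110) + (8 - 4*(-8)²) = (41 + 1100)/114 + (8 - 4*64) = (1/114)*1141 + (8 - 256) = 1141/114 - 248 = -27131/114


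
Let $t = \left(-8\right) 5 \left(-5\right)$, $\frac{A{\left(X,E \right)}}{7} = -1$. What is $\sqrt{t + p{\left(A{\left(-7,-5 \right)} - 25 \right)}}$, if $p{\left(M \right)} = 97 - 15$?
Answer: $\sqrt{282} \approx 16.793$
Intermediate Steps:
$A{\left(X,E \right)} = -7$ ($A{\left(X,E \right)} = 7 \left(-1\right) = -7$)
$p{\left(M \right)} = 82$ ($p{\left(M \right)} = 97 - 15 = 82$)
$t = 200$ ($t = \left(-40\right) \left(-5\right) = 200$)
$\sqrt{t + p{\left(A{\left(-7,-5 \right)} - 25 \right)}} = \sqrt{200 + 82} = \sqrt{282}$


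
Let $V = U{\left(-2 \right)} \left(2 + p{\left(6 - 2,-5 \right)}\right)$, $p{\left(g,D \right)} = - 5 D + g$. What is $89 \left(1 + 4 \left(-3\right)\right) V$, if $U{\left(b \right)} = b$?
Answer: $60698$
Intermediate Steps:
$p{\left(g,D \right)} = g - 5 D$
$V = -62$ ($V = - 2 \left(2 + \left(\left(6 - 2\right) - -25\right)\right) = - 2 \left(2 + \left(4 + 25\right)\right) = - 2 \left(2 + 29\right) = \left(-2\right) 31 = -62$)
$89 \left(1 + 4 \left(-3\right)\right) V = 89 \left(1 + 4 \left(-3\right)\right) \left(-62\right) = 89 \left(1 - 12\right) \left(-62\right) = 89 \left(-11\right) \left(-62\right) = \left(-979\right) \left(-62\right) = 60698$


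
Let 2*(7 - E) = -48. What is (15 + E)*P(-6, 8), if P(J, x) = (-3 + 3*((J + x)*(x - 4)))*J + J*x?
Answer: -8004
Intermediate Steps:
P(J, x) = J*x + J*(-3 + 3*(-4 + x)*(J + x)) (P(J, x) = (-3 + 3*((J + x)*(-4 + x)))*J + J*x = (-3 + 3*((-4 + x)*(J + x)))*J + J*x = (-3 + 3*(-4 + x)*(J + x))*J + J*x = J*(-3 + 3*(-4 + x)*(J + x)) + J*x = J*x + J*(-3 + 3*(-4 + x)*(J + x)))
E = 31 (E = 7 - ½*(-48) = 7 + 24 = 31)
(15 + E)*P(-6, 8) = (15 + 31)*(-6*(-3 - 12*(-6) - 11*8 + 3*8² + 3*(-6)*8)) = 46*(-6*(-3 + 72 - 88 + 3*64 - 144)) = 46*(-6*(-3 + 72 - 88 + 192 - 144)) = 46*(-6*29) = 46*(-174) = -8004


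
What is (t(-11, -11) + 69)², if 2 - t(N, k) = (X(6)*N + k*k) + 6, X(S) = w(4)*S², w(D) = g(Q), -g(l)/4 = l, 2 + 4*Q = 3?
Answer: 204304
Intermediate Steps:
Q = ¼ (Q = -½ + (¼)*3 = -½ + ¾ = ¼ ≈ 0.25000)
g(l) = -4*l
w(D) = -1 (w(D) = -4*¼ = -1)
X(S) = -S²
t(N, k) = -4 - k² + 36*N (t(N, k) = 2 - (((-1*6²)*N + k*k) + 6) = 2 - (((-1*36)*N + k²) + 6) = 2 - ((-36*N + k²) + 6) = 2 - ((k² - 36*N) + 6) = 2 - (6 + k² - 36*N) = 2 + (-6 - k² + 36*N) = -4 - k² + 36*N)
(t(-11, -11) + 69)² = ((-4 - 1*(-11)² + 36*(-11)) + 69)² = ((-4 - 1*121 - 396) + 69)² = ((-4 - 121 - 396) + 69)² = (-521 + 69)² = (-452)² = 204304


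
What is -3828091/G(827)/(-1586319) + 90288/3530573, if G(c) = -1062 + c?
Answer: 20142654193777/1316144532234945 ≈ 0.015304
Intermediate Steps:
-3828091/G(827)/(-1586319) + 90288/3530573 = -3828091/(-1062 + 827)/(-1586319) + 90288/3530573 = -3828091/(-235)*(-1/1586319) + 90288*(1/3530573) = -3828091*(-1/235)*(-1/1586319) + 90288/3530573 = (3828091/235)*(-1/1586319) + 90288/3530573 = -3828091/372784965 + 90288/3530573 = 20142654193777/1316144532234945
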